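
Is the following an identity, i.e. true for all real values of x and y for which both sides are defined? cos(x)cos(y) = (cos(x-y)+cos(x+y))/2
Yes, this is an identity.

Claim: cos(x)cos(y) = (cos(x-y)+cos(x+y))/2.
Reasoning: cos(x-y) = cos(x)cos(y) + sin(x)sin(y) and cos(x+y) = cos(x)cos(y) - sin(x)sin(y). Adding, cos(x-y) + cos(x+y) = 2cos(x)cos(y); divide by 2.
So the two sides agree for all real values of x and y for which both sides are defined.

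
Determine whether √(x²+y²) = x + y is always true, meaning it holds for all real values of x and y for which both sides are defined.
Claim: √(x²+y²) = x + y.
Test a specific point where both sides are defined: x = -2, y = -3.
LHS = √(x²+y²) ≈ 3.6056
RHS = x + y ≈ -5.0000
Since 3.6056 ≠ -5.0000, the equation fails at this point, so it cannot hold for all real values of x and y for which both sides are defined.
(x+y)² = x² + 2xy + y², not x² + y², so the square root does not split this way.

Conclusion: No, this is NOT an identity.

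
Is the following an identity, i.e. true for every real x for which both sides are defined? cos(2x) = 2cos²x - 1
Claim: cos(2x) = 2cos²x - 1.
Reasoning: cos(2x) = cos²x - sin²x. Replace sin²x by 1 - cos²x: cos²x - (1 - cos²x) = 2cos²x - 1.
So the two sides agree for every real x for which both sides are defined.

Conclusion: Yes, this is an identity.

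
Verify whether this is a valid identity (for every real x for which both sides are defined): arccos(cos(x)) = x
No, this is NOT an identity.

Claim: arccos(cos(x)) = x.
Test a specific point where both sides are defined: x = -π/2.
LHS = arccos(cos(x)) ≈ 1.5708
RHS = x ≈ -1.5708
Since 1.5708 ≠ -1.5708, the equation fails at this point, so it cannot hold for every real x for which both sides are defined.
arccos only returns values in [0, π], so arccos(cos(x)) = x holds only for x in that interval, not for all real x.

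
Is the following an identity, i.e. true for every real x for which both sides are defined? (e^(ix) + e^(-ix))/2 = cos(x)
Yes, this is an identity.

Claim: (e^(ix) + e^(-ix))/2 = cos(x).
Reasoning: By Euler's formula e^(ix) = cos(x) + i·sin(x) and e^(-ix) = cos(x) - i·sin(x). Adding cancels the sine terms: e^(ix) + e^(-ix) = 2cos(x); divide by 2.
So the two sides agree for every real x for which both sides are defined.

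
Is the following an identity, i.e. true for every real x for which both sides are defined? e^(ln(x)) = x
Yes, this is an identity.

Claim: e^(ln(x)) = x.
Reasoning: For x > 0, ln(x) is by definition the exponent p such that e^p = x. Raising e to that exponent therefore returns x: e^(ln x) = x.
So the two sides agree for every real x for which both sides are defined.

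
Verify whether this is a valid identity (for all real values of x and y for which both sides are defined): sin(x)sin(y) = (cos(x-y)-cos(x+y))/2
Claim: sin(x)sin(y) = (cos(x-y)-cos(x+y))/2.
Reasoning: cos(x-y) = cos(x)cos(y) + sin(x)sin(y) and cos(x+y) = cos(x)cos(y) - sin(x)sin(y). Subtracting, cos(x-y) - cos(x+y) = 2sin(x)sin(y); divide by 2.
So the two sides agree for all real values of x and y for which both sides are defined.

Conclusion: Yes, this is an identity.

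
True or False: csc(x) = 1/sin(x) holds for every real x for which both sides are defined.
Claim: csc(x) = 1/sin(x).
Reasoning: csc(x) is by definition the reciprocal of sin(x), wherever sin(x) ≠ 0.
So the two sides agree for every real x for which both sides are defined.

Conclusion: True.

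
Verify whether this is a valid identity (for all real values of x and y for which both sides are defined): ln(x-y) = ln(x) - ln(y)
Claim: ln(x-y) = ln(x) - ln(y).
Test a specific point where both sides are defined: x = 5, y = 1/2.
LHS = ln(x-y) ≈ 1.5041
RHS = ln(x) - ln(y) ≈ 2.3026
Since 1.5041 ≠ 2.3026, the equation fails at this point, so it cannot hold for all real values of x and y for which both sides are defined.
ln(x) - ln(y) = ln(x/y), not ln(x-y).

Conclusion: No, this is NOT an identity.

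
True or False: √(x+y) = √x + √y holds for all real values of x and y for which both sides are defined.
False.

Claim: √(x+y) = √x + √y.
Test a specific point where both sides are defined: x = 5, y = 2.
LHS = √(x+y) ≈ 2.6458
RHS = √x + √y ≈ 3.6503
Since 2.6458 ≠ 3.6503, the equation fails at this point, so it cannot hold for all real values of x and y for which both sides are defined.
Squaring the right side gives x + 2√(xy) + y, not x + y.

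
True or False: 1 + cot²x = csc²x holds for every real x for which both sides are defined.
True.

Claim: 1 + cot²x = csc²x.
Reasoning: Start from sin²x + cos²x = 1 and divide every term by sin²x (allowed wherever cot x and csc x are defined): 1 + cot²x = 1/sin²x = csc²x.
So the two sides agree for every real x for which both sides are defined.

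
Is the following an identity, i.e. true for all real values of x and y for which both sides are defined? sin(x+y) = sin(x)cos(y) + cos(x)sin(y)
Claim: sin(x+y) = sin(x)cos(y) + cos(x)sin(y).
Reasoning: By Euler's formula e^(i(x+y)) = e^(ix)·e^(iy) = (cos x + i·sin x)(cos y + i·sin y). The imaginary part of the left side is sin(x+y); the imaginary part of the product is sin(x)cos(y) + cos(x)sin(y).
So the two sides agree for all real values of x and y for which both sides are defined.

Conclusion: Yes, this is an identity.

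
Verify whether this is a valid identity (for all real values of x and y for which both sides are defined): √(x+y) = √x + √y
No, this is NOT an identity.

Claim: √(x+y) = √x + √y.
Test a specific point where both sides are defined: x = 1, y = 1.
LHS = √(x+y) ≈ 1.4142
RHS = √x + √y ≈ 2.0000
Since 1.4142 ≠ 2.0000, the equation fails at this point, so it cannot hold for all real values of x and y for which both sides are defined.
Squaring the right side gives x + 2√(xy) + y, not x + y.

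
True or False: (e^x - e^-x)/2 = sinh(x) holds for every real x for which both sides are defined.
Claim: (e^x - e^-x)/2 = sinh(x).
Reasoning: This is exactly the definition of the hyperbolic sine: sinh(x) := (e^x - e^-x)/2.
So the two sides agree for every real x for which both sides are defined.

Conclusion: True.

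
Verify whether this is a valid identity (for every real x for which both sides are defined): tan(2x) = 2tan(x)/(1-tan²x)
Claim: tan(2x) = 2tan(x)/(1-tan²x).
Reasoning: tan(2x) = sin(2x)/cos(2x) = 2sin(x)cos(x) / (cos²x - sin²x). Divide numerator and denominator by cos²x: 2tan(x) / (1 - tan²x).
So the two sides agree for every real x for which both sides are defined.

Conclusion: Yes, this is an identity.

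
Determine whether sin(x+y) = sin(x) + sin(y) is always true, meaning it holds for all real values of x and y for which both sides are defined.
No, this is NOT an identity.

Claim: sin(x+y) = sin(x) + sin(y).
Test a specific point where both sides are defined: x = 3π/4, y = -π/4.
LHS = sin(x+y) ≈ 1.0000
RHS = sin(x) + sin(y) ≈ 0.0000
Since 1.0000 ≠ 0.0000, the equation fails at this point, so it cannot hold for all real values of x and y for which both sides are defined.
The correct expansion is sin(x+y) = sin(x)cos(y) + cos(x)sin(y); sine is not additive.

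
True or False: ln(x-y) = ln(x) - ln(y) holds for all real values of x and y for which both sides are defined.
Claim: ln(x-y) = ln(x) - ln(y).
Test a specific point where both sides are defined: x = 2, y = 3/2.
LHS = ln(x-y) ≈ -0.6931
RHS = ln(x) - ln(y) ≈ 0.2877
Since -0.6931 ≠ 0.2877, the equation fails at this point, so it cannot hold for all real values of x and y for which both sides are defined.
ln(x) - ln(y) = ln(x/y), not ln(x-y).

Conclusion: False.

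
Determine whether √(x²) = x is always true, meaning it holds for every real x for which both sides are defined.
No, this is NOT an identity.

Claim: √(x²) = x.
Test a specific point where both sides are defined: x = -3.
LHS = √(x²) ≈ 3.0000
RHS = x ≈ -3.0000
Since 3.0000 ≠ -3.0000, the equation fails at this point, so it cannot hold for every real x for which both sides are defined.
√(x²) = |x|, which differs from x whenever x < 0 (both sides are defined for every real x).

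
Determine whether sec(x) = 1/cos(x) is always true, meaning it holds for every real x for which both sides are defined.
Claim: sec(x) = 1/cos(x).
Reasoning: sec(x) is by definition the reciprocal of cos(x), wherever cos(x) ≠ 0.
So the two sides agree for every real x for which both sides are defined.

Conclusion: Yes, this is an identity.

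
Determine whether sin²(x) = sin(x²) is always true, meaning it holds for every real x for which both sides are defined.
Claim: sin²(x) = sin(x²).
Test a specific point where both sides are defined: x = π/2.
LHS = sin²(x) ≈ 1.0000
RHS = sin(x²) ≈ 0.6243
Since 1.0000 ≠ 0.6243, the equation fails at this point, so it cannot hold for every real x for which both sides are defined.
sin²(x) means (sin x)², squaring the output; sin(x²) squares the input. These are different functions.

Conclusion: No, this is NOT an identity.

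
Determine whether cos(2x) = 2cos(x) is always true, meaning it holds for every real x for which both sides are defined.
No, this is NOT an identity.

Claim: cos(2x) = 2cos(x).
Test a specific point where both sides are defined: x = 3π/4.
LHS = cos(2x) ≈ 0.0000
RHS = 2cos(x) ≈ -1.4142
Since 0.0000 ≠ -1.4142, the equation fails at this point, so it cannot hold for every real x for which both sides are defined.
The correct double-angle formula is cos(2x) = cos²x - sin²x.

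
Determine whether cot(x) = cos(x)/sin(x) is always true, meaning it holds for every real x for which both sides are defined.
Claim: cot(x) = cos(x)/sin(x).
Reasoning: cot(x) is defined as 1/tan(x) = 1/(sin(x)/cos(x)) = cos(x)/sin(x), wherever sin(x) ≠ 0.
So the two sides agree for every real x for which both sides are defined.

Conclusion: Yes, this is an identity.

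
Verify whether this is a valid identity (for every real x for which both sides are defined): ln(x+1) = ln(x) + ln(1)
No, this is NOT an identity.

Claim: ln(x+1) = ln(x) + ln(1).
Test a specific point where both sides are defined: x = 3/2.
LHS = ln(x+1) ≈ 0.9163
RHS = ln(x) + ln(1) ≈ 0.4055
Since 0.9163 ≠ 0.4055, the equation fails at this point, so it cannot hold for every real x for which both sides are defined.
ln(1) = 0, so the right side is just ln(x), which differs from ln(x+1).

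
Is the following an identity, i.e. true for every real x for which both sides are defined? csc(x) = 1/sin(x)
Claim: csc(x) = 1/sin(x).
Reasoning: csc(x) is by definition the reciprocal of sin(x), wherever sin(x) ≠ 0.
So the two sides agree for every real x for which both sides are defined.

Conclusion: Yes, this is an identity.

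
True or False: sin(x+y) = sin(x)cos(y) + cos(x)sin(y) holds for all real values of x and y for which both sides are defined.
True.

Claim: sin(x+y) = sin(x)cos(y) + cos(x)sin(y).
Reasoning: By Euler's formula e^(i(x+y)) = e^(ix)·e^(iy) = (cos x + i·sin x)(cos y + i·sin y). The imaginary part of the left side is sin(x+y); the imaginary part of the product is sin(x)cos(y) + cos(x)sin(y).
So the two sides agree for all real values of x and y for which both sides are defined.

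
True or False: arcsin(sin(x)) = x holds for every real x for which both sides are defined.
Claim: arcsin(sin(x)) = x.
Test a specific point where both sides are defined: x = π.
LHS = arcsin(sin(x)) ≈ 0.0000
RHS = x ≈ 3.1416
Since 0.0000 ≠ 3.1416, the equation fails at this point, so it cannot hold for every real x for which both sides are defined.
arcsin only returns values in [-π/2, π/2], so arcsin(sin(x)) = x holds only for x in that interval, not for all real x.

Conclusion: False.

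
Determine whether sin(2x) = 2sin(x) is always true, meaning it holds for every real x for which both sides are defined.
Claim: sin(2x) = 2sin(x).
Test a specific point where both sides are defined: x = -π/6.
LHS = sin(2x) ≈ -0.8660
RHS = 2sin(x) ≈ -1.0000
Since -0.8660 ≠ -1.0000, the equation fails at this point, so it cannot hold for every real x for which both sides are defined.
The correct double-angle formula is sin(2x) = 2sin(x)cos(x).

Conclusion: No, this is NOT an identity.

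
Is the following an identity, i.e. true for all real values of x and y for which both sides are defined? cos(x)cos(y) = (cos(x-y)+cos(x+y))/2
Claim: cos(x)cos(y) = (cos(x-y)+cos(x+y))/2.
Reasoning: cos(x-y) = cos(x)cos(y) + sin(x)sin(y) and cos(x+y) = cos(x)cos(y) - sin(x)sin(y). Adding, cos(x-y) + cos(x+y) = 2cos(x)cos(y); divide by 2.
So the two sides agree for all real values of x and y for which both sides are defined.

Conclusion: Yes, this is an identity.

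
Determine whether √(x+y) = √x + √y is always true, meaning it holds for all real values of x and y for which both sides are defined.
No, this is NOT an identity.

Claim: √(x+y) = √x + √y.
Test a specific point where both sides are defined: x = 3, y = 1.
LHS = √(x+y) ≈ 2.0000
RHS = √x + √y ≈ 2.7321
Since 2.0000 ≠ 2.7321, the equation fails at this point, so it cannot hold for all real values of x and y for which both sides are defined.
Squaring the right side gives x + 2√(xy) + y, not x + y.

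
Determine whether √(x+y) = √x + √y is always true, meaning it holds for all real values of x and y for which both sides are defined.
No, this is NOT an identity.

Claim: √(x+y) = √x + √y.
Test a specific point where both sides are defined: x = 2, y = 5.
LHS = √(x+y) ≈ 2.6458
RHS = √x + √y ≈ 3.6503
Since 2.6458 ≠ 3.6503, the equation fails at this point, so it cannot hold for all real values of x and y for which both sides are defined.
Squaring the right side gives x + 2√(xy) + y, not x + y.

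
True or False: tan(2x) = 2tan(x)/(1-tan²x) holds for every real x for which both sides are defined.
Claim: tan(2x) = 2tan(x)/(1-tan²x).
Reasoning: tan(2x) = sin(2x)/cos(2x) = 2sin(x)cos(x) / (cos²x - sin²x). Divide numerator and denominator by cos²x: 2tan(x) / (1 - tan²x).
So the two sides agree for every real x for which both sides are defined.

Conclusion: True.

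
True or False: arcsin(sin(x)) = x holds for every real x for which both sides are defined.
Claim: arcsin(sin(x)) = x.
Test a specific point where both sides are defined: x = 2π/3.
LHS = arcsin(sin(x)) ≈ 1.0472
RHS = x ≈ 2.0944
Since 1.0472 ≠ 2.0944, the equation fails at this point, so it cannot hold for every real x for which both sides are defined.
arcsin only returns values in [-π/2, π/2], so arcsin(sin(x)) = x holds only for x in that interval, not for all real x.

Conclusion: False.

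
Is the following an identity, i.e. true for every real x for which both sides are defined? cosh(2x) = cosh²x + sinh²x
Claim: cosh(2x) = cosh²x + sinh²x.
Reasoning: cosh²x = (e^(2x) + 2 + e^(-2x))/4 and sinh²x = (e^(2x) - 2 + e^(-2x))/4. Adding gives (2e^(2x) + 2e^(-2x))/4 = (e^(2x) + e^(-2x))/2 = cosh(2x).
So the two sides agree for every real x for which both sides are defined.

Conclusion: Yes, this is an identity.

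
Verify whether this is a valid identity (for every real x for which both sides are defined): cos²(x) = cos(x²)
Claim: cos²(x) = cos(x²).
Test a specific point where both sides are defined: x = -π/6.
LHS = cos²(x) ≈ 0.7500
RHS = cos(x²) ≈ 0.9627
Since 0.7500 ≠ 0.9627, the equation fails at this point, so it cannot hold for every real x for which both sides are defined.
cos²(x) means (cos x)², squaring the output; cos(x²) squares the input. These are different functions.

Conclusion: No, this is NOT an identity.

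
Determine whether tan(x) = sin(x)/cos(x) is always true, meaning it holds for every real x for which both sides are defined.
Claim: tan(x) = sin(x)/cos(x).
Reasoning: For an angle x whose terminal point on the unit circle is (cos x, sin x), tan(x) is defined as the ratio (second coordinate)/(first coordinate) = sin(x)/cos(x), wherever cos(x) ≠ 0.
So the two sides agree for every real x for which both sides are defined.

Conclusion: Yes, this is an identity.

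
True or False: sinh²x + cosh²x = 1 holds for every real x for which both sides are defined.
Claim: sinh²x + cosh²x = 1.
Test a specific point where both sides are defined: x = -1.
LHS = sinh²x + cosh²x ≈ 3.7622
RHS = 1 ≈ 1.0000
Since 3.7622 ≠ 1.0000, the equation fails at this point, so it cannot hold for every real x for which both sides are defined.
The correct hyperbolic identity is cosh²x - sinh²x = 1 (a difference); the sum sinh²x + cosh²x equals cosh(2x).

Conclusion: False.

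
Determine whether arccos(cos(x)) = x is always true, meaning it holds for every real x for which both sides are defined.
No, this is NOT an identity.

Claim: arccos(cos(x)) = x.
Test a specific point where both sides are defined: x = -π/3.
LHS = arccos(cos(x)) ≈ 1.0472
RHS = x ≈ -1.0472
Since 1.0472 ≠ -1.0472, the equation fails at this point, so it cannot hold for every real x for which both sides are defined.
arccos only returns values in [0, π], so arccos(cos(x)) = x holds only for x in that interval, not for all real x.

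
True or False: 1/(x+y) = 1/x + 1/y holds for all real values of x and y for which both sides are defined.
Claim: 1/(x+y) = 1/x + 1/y.
Test a specific point where both sides are defined: x = 1, y = 5.
LHS = 1/(x+y) ≈ 0.1667
RHS = 1/x + 1/y ≈ 1.2000
Since 0.1667 ≠ 1.2000, the equation fails at this point, so it cannot hold for all real values of x and y for which both sides are defined.
1/x + 1/y = (x+y)/(xy), which is not 1/(x+y).

Conclusion: False.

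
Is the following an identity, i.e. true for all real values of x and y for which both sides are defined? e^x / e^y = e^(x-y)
Yes, this is an identity.

Claim: e^x / e^y = e^(x-y).
Reasoning: 1/e^y = e^(-y), so e^x / e^y = e^x · e^(-y) = e^(x + (-y)) = e^(x-y) by the product rule for exponents.
So the two sides agree for all real values of x and y for which both sides are defined.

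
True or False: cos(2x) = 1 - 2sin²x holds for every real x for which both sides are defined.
Claim: cos(2x) = 1 - 2sin²x.
Reasoning: cos(2x) = cos²x - sin²x. Replace cos²x by 1 - sin²x: (1 - sin²x) - sin²x = 1 - 2sin²x.
So the two sides agree for every real x for which both sides are defined.

Conclusion: True.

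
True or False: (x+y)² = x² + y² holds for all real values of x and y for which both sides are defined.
Claim: (x+y)² = x² + y².
Test a specific point where both sides are defined: x = 5, y = -1.
LHS = (x+y)² ≈ 16.0000
RHS = x² + y² ≈ 26.0000
Since 16.0000 ≠ 26.0000, the equation fails at this point, so it cannot hold for all real values of x and y for which both sides are defined.
The correct expansion is (x+y)² = x² + 2xy + y²; the cross term 2xy is missing.

Conclusion: False.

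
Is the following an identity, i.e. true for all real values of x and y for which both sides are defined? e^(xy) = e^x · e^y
No, this is NOT an identity.

Claim: e^(xy) = e^x · e^y.
Test a specific point where both sides are defined: x = -3, y = 4.
LHS = e^(xy) ≈ 0.0000
RHS = e^x · e^y ≈ 2.7183
Since 0.0000 ≠ 2.7183, the equation fails at this point, so it cannot hold for all real values of x and y for which both sides are defined.
e^x · e^y = e^(x+y), not e^(xy).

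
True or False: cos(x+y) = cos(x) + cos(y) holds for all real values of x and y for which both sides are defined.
False.

Claim: cos(x+y) = cos(x) + cos(y).
Test a specific point where both sides are defined: x = -π/3, y = 2π/3.
LHS = cos(x+y) ≈ 0.5000
RHS = cos(x) + cos(y) ≈ 0.0000
Since 0.5000 ≠ 0.0000, the equation fails at this point, so it cannot hold for all real values of x and y for which both sides are defined.
The correct expansion is cos(x+y) = cos(x)cos(y) - sin(x)sin(y); cosine is not additive.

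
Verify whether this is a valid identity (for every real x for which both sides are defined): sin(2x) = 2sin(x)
No, this is NOT an identity.

Claim: sin(2x) = 2sin(x).
Test a specific point where both sides are defined: x = π/3.
LHS = sin(2x) ≈ 0.8660
RHS = 2sin(x) ≈ 1.7321
Since 0.8660 ≠ 1.7321, the equation fails at this point, so it cannot hold for every real x for which both sides are defined.
The correct double-angle formula is sin(2x) = 2sin(x)cos(x).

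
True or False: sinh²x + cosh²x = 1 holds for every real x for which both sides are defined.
False.

Claim: sinh²x + cosh²x = 1.
Test a specific point where both sides are defined: x = 3.
LHS = sinh²x + cosh²x ≈ 201.7156
RHS = 1 ≈ 1.0000
Since 201.7156 ≠ 1.0000, the equation fails at this point, so it cannot hold for every real x for which both sides are defined.
The correct hyperbolic identity is cosh²x - sinh²x = 1 (a difference); the sum sinh²x + cosh²x equals cosh(2x).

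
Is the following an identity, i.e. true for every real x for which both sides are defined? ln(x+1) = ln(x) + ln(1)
No, this is NOT an identity.

Claim: ln(x+1) = ln(x) + ln(1).
Test a specific point where both sides are defined: x = 3.
LHS = ln(x+1) ≈ 1.3863
RHS = ln(x) + ln(1) ≈ 1.0986
Since 1.3863 ≠ 1.0986, the equation fails at this point, so it cannot hold for every real x for which both sides are defined.
ln(1) = 0, so the right side is just ln(x), which differs from ln(x+1).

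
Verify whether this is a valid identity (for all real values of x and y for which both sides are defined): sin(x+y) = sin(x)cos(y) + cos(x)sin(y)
Claim: sin(x+y) = sin(x)cos(y) + cos(x)sin(y).
Reasoning: By Euler's formula e^(i(x+y)) = e^(ix)·e^(iy) = (cos x + i·sin x)(cos y + i·sin y). The imaginary part of the left side is sin(x+y); the imaginary part of the product is sin(x)cos(y) + cos(x)sin(y).
So the two sides agree for all real values of x and y for which both sides are defined.

Conclusion: Yes, this is an identity.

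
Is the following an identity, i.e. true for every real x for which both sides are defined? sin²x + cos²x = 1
Claim: sin²x + cos²x = 1.
Reasoning: The point (cos x, sin x) lies on the unit circle X² + Y² = 1, so cos²x + sin²x = 1 for every real x.
So the two sides agree for every real x for which both sides are defined.

Conclusion: Yes, this is an identity.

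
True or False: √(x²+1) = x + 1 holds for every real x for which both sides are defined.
Claim: √(x²+1) = x + 1.
Test a specific point where both sides are defined: x = 5.
LHS = √(x²+1) ≈ 5.0990
RHS = x + 1 ≈ 6.0000
Since 5.0990 ≠ 6.0000, the equation fails at this point, so it cannot hold for every real x for which both sides are defined.
(x+1)² = x² + 2x + 1 ≠ x² + 1 unless x = 0.

Conclusion: False.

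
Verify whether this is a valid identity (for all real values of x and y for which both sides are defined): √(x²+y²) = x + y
No, this is NOT an identity.

Claim: √(x²+y²) = x + y.
Test a specific point where both sides are defined: x = -1, y = -3.
LHS = √(x²+y²) ≈ 3.1623
RHS = x + y ≈ -4.0000
Since 3.1623 ≠ -4.0000, the equation fails at this point, so it cannot hold for all real values of x and y for which both sides are defined.
(x+y)² = x² + 2xy + y², not x² + y², so the square root does not split this way.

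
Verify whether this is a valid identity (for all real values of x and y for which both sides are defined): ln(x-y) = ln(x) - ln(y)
Claim: ln(x-y) = ln(x) - ln(y).
Test a specific point where both sides are defined: x = 5, y = 1/2.
LHS = ln(x-y) ≈ 1.5041
RHS = ln(x) - ln(y) ≈ 2.3026
Since 1.5041 ≠ 2.3026, the equation fails at this point, so it cannot hold for all real values of x and y for which both sides are defined.
ln(x) - ln(y) = ln(x/y), not ln(x-y).

Conclusion: No, this is NOT an identity.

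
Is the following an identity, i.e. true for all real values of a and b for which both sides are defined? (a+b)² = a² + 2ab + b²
Claim: (a+b)² = a² + 2ab + b².
Reasoning: Expand: (a+b)² = (a+b)(a+b) = a·a + a·b + b·a + b·b = a² + 2ab + b².
So the two sides agree for all real values of a and b for which both sides are defined.

Conclusion: Yes, this is an identity.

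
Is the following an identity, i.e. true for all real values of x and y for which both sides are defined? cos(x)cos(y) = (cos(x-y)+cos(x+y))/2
Yes, this is an identity.

Claim: cos(x)cos(y) = (cos(x-y)+cos(x+y))/2.
Reasoning: cos(x-y) = cos(x)cos(y) + sin(x)sin(y) and cos(x+y) = cos(x)cos(y) - sin(x)sin(y). Adding, cos(x-y) + cos(x+y) = 2cos(x)cos(y); divide by 2.
So the two sides agree for all real values of x and y for which both sides are defined.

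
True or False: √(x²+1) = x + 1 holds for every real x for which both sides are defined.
False.

Claim: √(x²+1) = x + 1.
Test a specific point where both sides are defined: x = -3.
LHS = √(x²+1) ≈ 3.1623
RHS = x + 1 ≈ -2.0000
Since 3.1623 ≠ -2.0000, the equation fails at this point, so it cannot hold for every real x for which both sides are defined.
(x+1)² = x² + 2x + 1 ≠ x² + 1 unless x = 0.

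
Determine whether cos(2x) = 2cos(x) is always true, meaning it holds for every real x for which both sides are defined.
Claim: cos(2x) = 2cos(x).
Test a specific point where both sides are defined: x = π/2.
LHS = cos(2x) ≈ -1.0000
RHS = 2cos(x) ≈ 0.0000
Since -1.0000 ≠ 0.0000, the equation fails at this point, so it cannot hold for every real x for which both sides are defined.
The correct double-angle formula is cos(2x) = cos²x - sin²x.

Conclusion: No, this is NOT an identity.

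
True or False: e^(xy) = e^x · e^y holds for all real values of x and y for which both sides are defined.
False.

Claim: e^(xy) = e^x · e^y.
Test a specific point where both sides are defined: x = 3/2, y = 1.
LHS = e^(xy) ≈ 4.4817
RHS = e^x · e^y ≈ 12.1825
Since 4.4817 ≠ 12.1825, the equation fails at this point, so it cannot hold for all real values of x and y for which both sides are defined.
e^x · e^y = e^(x+y), not e^(xy).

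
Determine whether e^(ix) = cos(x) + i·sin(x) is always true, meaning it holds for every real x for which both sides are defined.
Claim: e^(ix) = cos(x) + i·sin(x).
Reasoning: Euler's formula. Expand e^(ix) = Σ (ix)^k / k!. Since i² = -1, the even-k terms are Σ (-1)^m x^(2m)/(2m)! = cos(x) and the odd-k terms are i · Σ (-1)^m x^(2m+1)/(2m+1)! = i·sin(x).
So the two sides agree for every real x for which both sides are defined.

Conclusion: Yes, this is an identity.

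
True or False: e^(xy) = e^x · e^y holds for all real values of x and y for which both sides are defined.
False.

Claim: e^(xy) = e^x · e^y.
Test a specific point where both sides are defined: x = 1, y = -1.
LHS = e^(xy) ≈ 0.3679
RHS = e^x · e^y ≈ 1.0000
Since 0.3679 ≠ 1.0000, the equation fails at this point, so it cannot hold for all real values of x and y for which both sides are defined.
e^x · e^y = e^(x+y), not e^(xy).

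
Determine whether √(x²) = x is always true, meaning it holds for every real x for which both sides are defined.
No, this is NOT an identity.

Claim: √(x²) = x.
Test a specific point where both sides are defined: x = -2.
LHS = √(x²) ≈ 2.0000
RHS = x ≈ -2.0000
Since 2.0000 ≠ -2.0000, the equation fails at this point, so it cannot hold for every real x for which both sides are defined.
√(x²) = |x|, which differs from x whenever x < 0 (both sides are defined for every real x).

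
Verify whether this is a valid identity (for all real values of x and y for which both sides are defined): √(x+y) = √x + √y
No, this is NOT an identity.

Claim: √(x+y) = √x + √y.
Test a specific point where both sides are defined: x = 1/2, y = 3.
LHS = √(x+y) ≈ 1.8708
RHS = √x + √y ≈ 2.4392
Since 1.8708 ≠ 2.4392, the equation fails at this point, so it cannot hold for all real values of x and y for which both sides are defined.
Squaring the right side gives x + 2√(xy) + y, not x + y.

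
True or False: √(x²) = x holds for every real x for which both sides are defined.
False.

Claim: √(x²) = x.
Test a specific point where both sides are defined: x = -2.
LHS = √(x²) ≈ 2.0000
RHS = x ≈ -2.0000
Since 2.0000 ≠ -2.0000, the equation fails at this point, so it cannot hold for every real x for which both sides are defined.
√(x²) = |x|, which differs from x whenever x < 0 (both sides are defined for every real x).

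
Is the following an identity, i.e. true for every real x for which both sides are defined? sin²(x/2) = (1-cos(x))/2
Claim: sin²(x/2) = (1-cos(x))/2.
Reasoning: Use cos(2θ) = 1 - 2sin²θ with θ = x/2: cos(x) = 1 - 2sin²(x/2). Solving for sin²(x/2) gives (1 - cos(x))/2.
So the two sides agree for every real x for which both sides are defined.

Conclusion: Yes, this is an identity.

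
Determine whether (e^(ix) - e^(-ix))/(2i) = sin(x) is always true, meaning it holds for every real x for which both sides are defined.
Yes, this is an identity.

Claim: (e^(ix) - e^(-ix))/(2i) = sin(x).
Reasoning: By Euler's formula e^(ix) = cos(x) + i·sin(x) and e^(-ix) = cos(x) - i·sin(x). Subtracting cancels the cosine terms: e^(ix) - e^(-ix) = 2i·sin(x); divide by 2i.
So the two sides agree for every real x for which both sides are defined.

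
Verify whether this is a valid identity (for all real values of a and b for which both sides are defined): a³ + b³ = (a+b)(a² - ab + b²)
Yes, this is an identity.

Claim: a³ + b³ = (a+b)(a² - ab + b²).
Reasoning: Expand the right side: (a+b)(a² - ab + b²) = a³ - a²b + ab² + a²b - ab² + b³ = a³ + b³ (the middle terms cancel in pairs).
So the two sides agree for all real values of a and b for which both sides are defined.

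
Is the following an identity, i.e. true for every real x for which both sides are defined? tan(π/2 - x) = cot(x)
Yes, this is an identity.

Claim: tan(π/2 - x) = cot(x).
Reasoning: tan(π/2 - x) = sin(π/2 - x)/cos(π/2 - x) = cos(x)/sin(x) = cot(x), using the cofunction identities sin(π/2 - x) = cos(x) and cos(π/2 - x) = sin(x).
So the two sides agree for every real x for which both sides are defined.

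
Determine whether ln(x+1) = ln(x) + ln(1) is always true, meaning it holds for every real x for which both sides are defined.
No, this is NOT an identity.

Claim: ln(x+1) = ln(x) + ln(1).
Test a specific point where both sides are defined: x = 1/2.
LHS = ln(x+1) ≈ 0.4055
RHS = ln(x) + ln(1) ≈ -0.6931
Since 0.4055 ≠ -0.6931, the equation fails at this point, so it cannot hold for every real x for which both sides are defined.
ln(1) = 0, so the right side is just ln(x), which differs from ln(x+1).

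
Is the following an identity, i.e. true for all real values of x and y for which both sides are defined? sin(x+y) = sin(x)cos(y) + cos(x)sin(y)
Claim: sin(x+y) = sin(x)cos(y) + cos(x)sin(y).
Reasoning: By Euler's formula e^(i(x+y)) = e^(ix)·e^(iy) = (cos x + i·sin x)(cos y + i·sin y). The imaginary part of the left side is sin(x+y); the imaginary part of the product is sin(x)cos(y) + cos(x)sin(y).
So the two sides agree for all real values of x and y for which both sides are defined.

Conclusion: Yes, this is an identity.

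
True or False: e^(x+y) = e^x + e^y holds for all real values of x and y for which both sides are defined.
False.

Claim: e^(x+y) = e^x + e^y.
Test a specific point where both sides are defined: x = -2, y = -3.
LHS = e^(x+y) ≈ 0.0067
RHS = e^x + e^y ≈ 0.1851
Since 0.0067 ≠ 0.1851, the equation fails at this point, so it cannot hold for all real values of x and y for which both sides are defined.
The correct rule is e^(x+y) = e^x · e^y (a product, not a sum).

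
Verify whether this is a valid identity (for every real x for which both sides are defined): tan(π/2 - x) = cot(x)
Claim: tan(π/2 - x) = cot(x).
Reasoning: tan(π/2 - x) = sin(π/2 - x)/cos(π/2 - x) = cos(x)/sin(x) = cot(x), using the cofunction identities sin(π/2 - x) = cos(x) and cos(π/2 - x) = sin(x).
So the two sides agree for every real x for which both sides are defined.

Conclusion: Yes, this is an identity.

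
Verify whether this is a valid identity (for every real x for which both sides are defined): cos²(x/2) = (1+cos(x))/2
Claim: cos²(x/2) = (1+cos(x))/2.
Reasoning: Use cos(2θ) = 2cos²θ - 1 with θ = x/2: cos(x) = 2cos²(x/2) - 1. Solving for cos²(x/2) gives (1 + cos(x))/2.
So the two sides agree for every real x for which both sides are defined.

Conclusion: Yes, this is an identity.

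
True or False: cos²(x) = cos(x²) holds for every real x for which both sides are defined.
Claim: cos²(x) = cos(x²).
Test a specific point where both sides are defined: x = π/2.
LHS = cos²(x) ≈ 0.0000
RHS = cos(x²) ≈ -0.7812
Since 0.0000 ≠ -0.7812, the equation fails at this point, so it cannot hold for every real x for which both sides are defined.
cos²(x) means (cos x)², squaring the output; cos(x²) squares the input. These are different functions.

Conclusion: False.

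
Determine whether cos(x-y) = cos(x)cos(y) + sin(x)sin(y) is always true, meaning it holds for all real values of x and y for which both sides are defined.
Yes, this is an identity.

Claim: cos(x-y) = cos(x)cos(y) + sin(x)sin(y).
Reasoning: Replace y by -y in cos(x+y) = cos(x)cos(y) - sin(x)sin(y) and use cos(-y) = cos(y), sin(-y) = -sin(y): cos(x-y) = cos(x)cos(y) + sin(x)sin(y).
So the two sides agree for all real values of x and y for which both sides are defined.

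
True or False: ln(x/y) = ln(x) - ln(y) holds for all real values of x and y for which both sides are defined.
Claim: ln(x/y) = ln(x) - ln(y).
Reasoning: Both sides are simultaneously defined only when x, y > 0. Write x = e^p, y = e^q. Then x/y = e^(p-q), so ln(x/y) = p - q = ln(x) - ln(y).
So the two sides agree for all real values of x and y for which both sides are defined.

Conclusion: True.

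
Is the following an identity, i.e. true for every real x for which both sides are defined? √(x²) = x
Claim: √(x²) = x.
Test a specific point where both sides are defined: x = -2.
LHS = √(x²) ≈ 2.0000
RHS = x ≈ -2.0000
Since 2.0000 ≠ -2.0000, the equation fails at this point, so it cannot hold for every real x for which both sides are defined.
√(x²) = |x|, which differs from x whenever x < 0 (both sides are defined for every real x).

Conclusion: No, this is NOT an identity.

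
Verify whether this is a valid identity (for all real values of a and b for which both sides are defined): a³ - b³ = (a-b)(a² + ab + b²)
Yes, this is an identity.

Claim: a³ - b³ = (a-b)(a² + ab + b²).
Reasoning: Expand the right side: (a-b)(a² + ab + b²) = a³ + a²b + ab² - a²b - ab² - b³ = a³ - b³ (the middle terms cancel in pairs).
So the two sides agree for all real values of a and b for which both sides are defined.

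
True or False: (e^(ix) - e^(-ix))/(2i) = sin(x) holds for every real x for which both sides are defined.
Claim: (e^(ix) - e^(-ix))/(2i) = sin(x).
Reasoning: By Euler's formula e^(ix) = cos(x) + i·sin(x) and e^(-ix) = cos(x) - i·sin(x). Subtracting cancels the cosine terms: e^(ix) - e^(-ix) = 2i·sin(x); divide by 2i.
So the two sides agree for every real x for which both sides are defined.

Conclusion: True.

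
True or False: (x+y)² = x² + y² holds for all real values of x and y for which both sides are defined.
Claim: (x+y)² = x² + y².
Test a specific point where both sides are defined: x = 3, y = 5.
LHS = (x+y)² ≈ 64.0000
RHS = x² + y² ≈ 34.0000
Since 64.0000 ≠ 34.0000, the equation fails at this point, so it cannot hold for all real values of x and y for which both sides are defined.
The correct expansion is (x+y)² = x² + 2xy + y²; the cross term 2xy is missing.

Conclusion: False.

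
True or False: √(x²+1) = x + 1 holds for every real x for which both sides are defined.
Claim: √(x²+1) = x + 1.
Test a specific point where both sides are defined: x = 3/2.
LHS = √(x²+1) ≈ 1.8028
RHS = x + 1 ≈ 2.5000
Since 1.8028 ≠ 2.5000, the equation fails at this point, so it cannot hold for every real x for which both sides are defined.
(x+1)² = x² + 2x + 1 ≠ x² + 1 unless x = 0.

Conclusion: False.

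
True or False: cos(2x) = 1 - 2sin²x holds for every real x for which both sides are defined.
True.

Claim: cos(2x) = 1 - 2sin²x.
Reasoning: cos(2x) = cos²x - sin²x. Replace cos²x by 1 - sin²x: (1 - sin²x) - sin²x = 1 - 2sin²x.
So the two sides agree for every real x for which both sides are defined.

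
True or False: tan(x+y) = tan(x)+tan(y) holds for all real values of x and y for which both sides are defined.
False.

Claim: tan(x+y) = tan(x)+tan(y).
Test a specific point where both sides are defined: x = π/6, y = 3π/4.
LHS = tan(x+y) ≈ -0.2679
RHS = tan(x)+tan(y) ≈ -0.4226
Since -0.2679 ≠ -0.4226, the equation fails at this point, so it cannot hold for all real values of x and y for which both sides are defined.
The correct formula is tan(x+y) = (tan(x) + tan(y))/(1 - tan(x)tan(y)).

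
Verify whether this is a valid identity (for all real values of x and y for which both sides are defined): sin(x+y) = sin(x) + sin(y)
Claim: sin(x+y) = sin(x) + sin(y).
Test a specific point where both sides are defined: x = π/6, y = π/4.
LHS = sin(x+y) ≈ 0.9659
RHS = sin(x) + sin(y) ≈ 1.2071
Since 0.9659 ≠ 1.2071, the equation fails at this point, so it cannot hold for all real values of x and y for which both sides are defined.
The correct expansion is sin(x+y) = sin(x)cos(y) + cos(x)sin(y); sine is not additive.

Conclusion: No, this is NOT an identity.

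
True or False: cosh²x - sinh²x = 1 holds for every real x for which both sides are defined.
True.

Claim: cosh²x - sinh²x = 1.
Reasoning: With cosh(x) = (e^x + e^-x)/2 and sinh(x) = (e^x - e^-x)/2: cosh²x = (e^(2x) + 2 + e^(-2x))/4 and sinh²x = (e^(2x) - 2 + e^(-2x))/4. Subtracting leaves 4/4 = 1.
So the two sides agree for every real x for which both sides are defined.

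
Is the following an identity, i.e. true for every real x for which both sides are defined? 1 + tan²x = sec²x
Yes, this is an identity.

Claim: 1 + tan²x = sec²x.
Reasoning: Start from sin²x + cos²x = 1 and divide every term by cos²x (allowed wherever tan x and sec x are defined): tan²x + 1 = 1/cos²x = sec²x.
So the two sides agree for every real x for which both sides are defined.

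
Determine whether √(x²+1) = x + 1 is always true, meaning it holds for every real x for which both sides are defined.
No, this is NOT an identity.

Claim: √(x²+1) = x + 1.
Test a specific point where both sides are defined: x = 1.
LHS = √(x²+1) ≈ 1.4142
RHS = x + 1 ≈ 2.0000
Since 1.4142 ≠ 2.0000, the equation fails at this point, so it cannot hold for every real x for which both sides are defined.
(x+1)² = x² + 2x + 1 ≠ x² + 1 unless x = 0.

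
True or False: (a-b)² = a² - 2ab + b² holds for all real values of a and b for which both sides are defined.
True.

Claim: (a-b)² = a² - 2ab + b².
Reasoning: Expand: (a-b)² = (a-b)(a-b) = a·a - a·b - b·a + b·b = a² - 2ab + b².
So the two sides agree for all real values of a and b for which both sides are defined.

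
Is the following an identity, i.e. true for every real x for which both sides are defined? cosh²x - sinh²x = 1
Claim: cosh²x - sinh²x = 1.
Reasoning: With cosh(x) = (e^x + e^-x)/2 and sinh(x) = (e^x - e^-x)/2: cosh²x = (e^(2x) + 2 + e^(-2x))/4 and sinh²x = (e^(2x) - 2 + e^(-2x))/4. Subtracting leaves 4/4 = 1.
So the two sides agree for every real x for which both sides are defined.

Conclusion: Yes, this is an identity.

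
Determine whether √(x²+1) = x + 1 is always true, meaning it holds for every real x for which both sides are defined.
Claim: √(x²+1) = x + 1.
Test a specific point where both sides are defined: x = 1.
LHS = √(x²+1) ≈ 1.4142
RHS = x + 1 ≈ 2.0000
Since 1.4142 ≠ 2.0000, the equation fails at this point, so it cannot hold for every real x for which both sides are defined.
(x+1)² = x² + 2x + 1 ≠ x² + 1 unless x = 0.

Conclusion: No, this is NOT an identity.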